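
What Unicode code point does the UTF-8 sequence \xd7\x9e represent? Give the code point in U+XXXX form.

Leading byte 0xD7 = 11010111 matches 110xxxxx → 2-byte sequence.
Byte 1: 0xD7 = 11010111, payload 10111 (5 bits).
Byte 2: 0x9E = 10011110 (10xxxxxx ✓), payload 011110.
Concatenate: 10111011110 = 0x5DE (11 bits → U+05DE).

U+05DE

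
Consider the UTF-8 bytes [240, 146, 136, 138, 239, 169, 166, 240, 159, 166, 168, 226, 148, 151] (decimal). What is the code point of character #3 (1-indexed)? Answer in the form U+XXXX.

Offset 0: leading byte 0xF0 = 11110000 → 4-byte char #1 = F0 92 88 8A.
Offset 4: leading byte 0xEF = 11101111 → 3-byte char #2 = EF A9 A6.
Offset 7: leading byte 0xF0 = 11110000 → 4-byte char #3 = F0 9F A6 A8.
Leading byte 0xF0 = 11110000 matches 11110xxx → 4-byte sequence.
Byte 1: 0xF0 = 11110000, payload 000 (3 bits).
Byte 2: 0x9F = 10011111 (10xxxxxx ✓), payload 011111.
Byte 3: 0xA6 = 10100110 (10xxxxxx ✓), payload 100110.
Byte 4: 0xA8 = 10101000 (10xxxxxx ✓), payload 101000.
Concatenate: 000011111100110101000 = 0x1F9A8 (21 bits → U+1F9A8).

U+1F9A8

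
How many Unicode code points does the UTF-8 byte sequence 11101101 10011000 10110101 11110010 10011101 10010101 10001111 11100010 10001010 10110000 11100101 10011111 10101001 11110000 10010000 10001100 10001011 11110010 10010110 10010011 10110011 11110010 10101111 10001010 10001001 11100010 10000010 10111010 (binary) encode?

Byte at offset 0: 0xED = 11101101 → 3-byte char (#1). Advance 3.
Byte at offset 3: 0xF2 = 11110010 → 4-byte char (#2). Advance 4.
Byte at offset 7: 0xE2 = 11100010 → 3-byte char (#3). Advance 3.
Byte at offset 10: 0xE5 = 11100101 → 3-byte char (#4). Advance 3.
Byte at offset 13: 0xF0 = 11110000 → 4-byte char (#5). Advance 4.
Byte at offset 17: 0xF2 = 11110010 → 4-byte char (#6). Advance 4.
Byte at offset 21: 0xF2 = 11110010 → 4-byte char (#7). Advance 4.
Byte at offset 25: 0xE2 = 11100010 → 3-byte char (#8). Advance 3.
Reached end at offset 28 after 8 code points.

8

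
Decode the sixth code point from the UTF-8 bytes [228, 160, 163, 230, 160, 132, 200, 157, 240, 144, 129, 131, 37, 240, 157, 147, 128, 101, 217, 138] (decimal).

U+1D4C0

Offset 0: leading byte 0xE4 = 11100100 → 3-byte char #1 = E4 A0 A3.
Offset 3: leading byte 0xE6 = 11100110 → 3-byte char #2 = E6 A0 84.
Offset 6: leading byte 0xC8 = 11001000 → 2-byte char #3 = C8 9D.
Offset 8: leading byte 0xF0 = 11110000 → 4-byte char #4 = F0 90 81 83.
Offset 12: leading byte 0x25 = 00100101 → 1-byte char #5 = 25.
Offset 13: leading byte 0xF0 = 11110000 → 4-byte char #6 = F0 9D 93 80.
Leading byte 0xF0 = 11110000 matches 11110xxx → 4-byte sequence.
Byte 1: 0xF0 = 11110000, payload 000 (3 bits).
Byte 2: 0x9D = 10011101 (10xxxxxx ✓), payload 011101.
Byte 3: 0x93 = 10010011 (10xxxxxx ✓), payload 010011.
Byte 4: 0x80 = 10000000 (10xxxxxx ✓), payload 000000.
Concatenate: 000011101010011000000 = 0x1D4C0 (21 bits → U+1D4C0).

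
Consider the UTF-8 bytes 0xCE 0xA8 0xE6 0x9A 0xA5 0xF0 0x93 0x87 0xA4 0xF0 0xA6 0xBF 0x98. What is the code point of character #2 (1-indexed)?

U+66A5

Offset 0: leading byte 0xCE = 11001110 → 2-byte char #1 = CE A8.
Offset 2: leading byte 0xE6 = 11100110 → 3-byte char #2 = E6 9A A5.
Leading byte 0xE6 = 11100110 matches 1110xxxx → 3-byte sequence.
Byte 1: 0xE6 = 11100110, payload 0110 (4 bits).
Byte 2: 0x9A = 10011010 (10xxxxxx ✓), payload 011010.
Byte 3: 0xA5 = 10100101 (10xxxxxx ✓), payload 100101.
Concatenate: 0110011010100101 = 0x66A5 (16 bits → U+66A5).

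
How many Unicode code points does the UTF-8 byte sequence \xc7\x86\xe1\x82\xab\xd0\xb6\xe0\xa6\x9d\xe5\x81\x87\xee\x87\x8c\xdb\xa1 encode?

Byte at offset 0: 0xC7 = 11000111 → 2-byte char (#1). Advance 2.
Byte at offset 2: 0xE1 = 11100001 → 3-byte char (#2). Advance 3.
Byte at offset 5: 0xD0 = 11010000 → 2-byte char (#3). Advance 2.
Byte at offset 7: 0xE0 = 11100000 → 3-byte char (#4). Advance 3.
Byte at offset 10: 0xE5 = 11100101 → 3-byte char (#5). Advance 3.
Byte at offset 13: 0xEE = 11101110 → 3-byte char (#6). Advance 3.
Byte at offset 16: 0xDB = 11011011 → 2-byte char (#7). Advance 2.
Reached end at offset 18 after 7 code points.

7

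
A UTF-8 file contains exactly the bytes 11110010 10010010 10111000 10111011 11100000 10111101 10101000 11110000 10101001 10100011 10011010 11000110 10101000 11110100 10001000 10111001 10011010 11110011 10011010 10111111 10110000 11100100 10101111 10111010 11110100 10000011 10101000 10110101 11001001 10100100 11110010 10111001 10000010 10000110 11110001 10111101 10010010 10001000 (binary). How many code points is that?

Byte at offset 0: 0xF2 = 11110010 → 4-byte char (#1). Advance 4.
Byte at offset 4: 0xE0 = 11100000 → 3-byte char (#2). Advance 3.
Byte at offset 7: 0xF0 = 11110000 → 4-byte char (#3). Advance 4.
Byte at offset 11: 0xC6 = 11000110 → 2-byte char (#4). Advance 2.
Byte at offset 13: 0xF4 = 11110100 → 4-byte char (#5). Advance 4.
Byte at offset 17: 0xF3 = 11110011 → 4-byte char (#6). Advance 4.
Byte at offset 21: 0xE4 = 11100100 → 3-byte char (#7). Advance 3.
Byte at offset 24: 0xF4 = 11110100 → 4-byte char (#8). Advance 4.
Byte at offset 28: 0xC9 = 11001001 → 2-byte char (#9). Advance 2.
Byte at offset 30: 0xF2 = 11110010 → 4-byte char (#10). Advance 4.
Byte at offset 34: 0xF1 = 11110001 → 4-byte char (#11). Advance 4.
Reached end at offset 38 after 11 code points.

11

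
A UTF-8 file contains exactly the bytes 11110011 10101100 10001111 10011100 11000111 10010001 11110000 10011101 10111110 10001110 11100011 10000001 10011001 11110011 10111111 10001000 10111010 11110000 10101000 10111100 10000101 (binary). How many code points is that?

6

Byte at offset 0: 0xF3 = 11110011 → 4-byte char (#1). Advance 4.
Byte at offset 4: 0xC7 = 11000111 → 2-byte char (#2). Advance 2.
Byte at offset 6: 0xF0 = 11110000 → 4-byte char (#3). Advance 4.
Byte at offset 10: 0xE3 = 11100011 → 3-byte char (#4). Advance 3.
Byte at offset 13: 0xF3 = 11110011 → 4-byte char (#5). Advance 4.
Byte at offset 17: 0xF0 = 11110000 → 4-byte char (#6). Advance 4.
Reached end at offset 21 after 6 code points.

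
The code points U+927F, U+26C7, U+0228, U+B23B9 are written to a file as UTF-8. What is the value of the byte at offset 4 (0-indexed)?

U+927F → 3-byte form E9 89 BF at offsets 0–2.
U+26C7 → 3-byte form E2 9B 87 at offsets 3–5.
Offset 4 falls in char 2's range; it's byte 2 of E2 9B 87 = 0x9B.

0x9B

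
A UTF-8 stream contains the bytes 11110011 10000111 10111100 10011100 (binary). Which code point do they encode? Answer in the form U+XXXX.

U+C7F1C

Leading byte 0xF3 = 11110011 matches 11110xxx → 4-byte sequence.
Byte 1: 0xF3 = 11110011, payload 011 (3 bits).
Byte 2: 0x87 = 10000111 (10xxxxxx ✓), payload 000111.
Byte 3: 0xBC = 10111100 (10xxxxxx ✓), payload 111100.
Byte 4: 0x9C = 10011100 (10xxxxxx ✓), payload 011100.
Concatenate: 011000111111100011100 = 0xC7F1C (21 bits → U+C7F1C).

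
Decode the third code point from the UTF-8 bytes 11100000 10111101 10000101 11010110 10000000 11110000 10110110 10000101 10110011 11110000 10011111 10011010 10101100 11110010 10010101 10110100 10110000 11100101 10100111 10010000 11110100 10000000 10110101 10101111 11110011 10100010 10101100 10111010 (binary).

U+36173

Offset 0: leading byte 0xE0 = 11100000 → 3-byte char #1 = E0 BD 85.
Offset 3: leading byte 0xD6 = 11010110 → 2-byte char #2 = D6 80.
Offset 5: leading byte 0xF0 = 11110000 → 4-byte char #3 = F0 B6 85 B3.
Leading byte 0xF0 = 11110000 matches 11110xxx → 4-byte sequence.
Byte 1: 0xF0 = 11110000, payload 000 (3 bits).
Byte 2: 0xB6 = 10110110 (10xxxxxx ✓), payload 110110.
Byte 3: 0x85 = 10000101 (10xxxxxx ✓), payload 000101.
Byte 4: 0xB3 = 10110011 (10xxxxxx ✓), payload 110011.
Concatenate: 000110110000101110011 = 0x36173 (21 bits → U+36173).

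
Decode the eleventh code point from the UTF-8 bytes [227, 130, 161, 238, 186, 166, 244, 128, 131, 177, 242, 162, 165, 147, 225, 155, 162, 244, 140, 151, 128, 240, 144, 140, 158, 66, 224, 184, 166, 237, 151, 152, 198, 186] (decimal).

Offset 0: leading byte 0xE3 = 11100011 → 3-byte char #1 = E3 82 A1.
Offset 3: leading byte 0xEE = 11101110 → 3-byte char #2 = EE BA A6.
Offset 6: leading byte 0xF4 = 11110100 → 4-byte char #3 = F4 80 83 B1.
Offset 10: leading byte 0xF2 = 11110010 → 4-byte char #4 = F2 A2 A5 93.
Offset 14: leading byte 0xE1 = 11100001 → 3-byte char #5 = E1 9B A2.
Offset 17: leading byte 0xF4 = 11110100 → 4-byte char #6 = F4 8C 97 80.
Offset 21: leading byte 0xF0 = 11110000 → 4-byte char #7 = F0 90 8C 9E.
Offset 25: leading byte 0x42 = 01000010 → 1-byte char #8 = 42.
Offset 26: leading byte 0xE0 = 11100000 → 3-byte char #9 = E0 B8 A6.
Offset 29: leading byte 0xED = 11101101 → 3-byte char #10 = ED 97 98.
Offset 32: leading byte 0xC6 = 11000110 → 2-byte char #11 = C6 BA.
Leading byte 0xC6 = 11000110 matches 110xxxxx → 2-byte sequence.
Byte 1: 0xC6 = 11000110, payload 00110 (5 bits).
Byte 2: 0xBA = 10111010 (10xxxxxx ✓), payload 111010.
Concatenate: 00110111010 = 0x1BA (11 bits → U+01BA).

U+01BA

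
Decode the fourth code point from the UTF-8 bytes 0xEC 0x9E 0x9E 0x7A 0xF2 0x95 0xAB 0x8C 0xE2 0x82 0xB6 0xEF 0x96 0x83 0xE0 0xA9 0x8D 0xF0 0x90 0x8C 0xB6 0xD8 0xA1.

U+20B6

Offset 0: leading byte 0xEC = 11101100 → 3-byte char #1 = EC 9E 9E.
Offset 3: leading byte 0x7A = 01111010 → 1-byte char #2 = 7A.
Offset 4: leading byte 0xF2 = 11110010 → 4-byte char #3 = F2 95 AB 8C.
Offset 8: leading byte 0xE2 = 11100010 → 3-byte char #4 = E2 82 B6.
Leading byte 0xE2 = 11100010 matches 1110xxxx → 3-byte sequence.
Byte 1: 0xE2 = 11100010, payload 0010 (4 bits).
Byte 2: 0x82 = 10000010 (10xxxxxx ✓), payload 000010.
Byte 3: 0xB6 = 10110110 (10xxxxxx ✓), payload 110110.
Concatenate: 0010000010110110 = 0x20B6 (16 bits → U+20B6).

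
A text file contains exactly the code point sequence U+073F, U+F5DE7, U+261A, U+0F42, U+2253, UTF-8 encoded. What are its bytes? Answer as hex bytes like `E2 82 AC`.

U+073F: 2-byte form → DC BF.
U+F5DE7: 4-byte form → F3 B5 B7 A7.
U+261A: 3-byte form → E2 98 9A.
U+0F42: 3-byte form → E0 BD 82.
U+2253: 3-byte form → E2 89 93.
Concatenated (15 bytes): DC BF F3 B5 B7 A7 E2 98 9A E0 BD 82 E2 89 93.

DC BF F3 B5 B7 A7 E2 98 9A E0 BD 82 E2 89 93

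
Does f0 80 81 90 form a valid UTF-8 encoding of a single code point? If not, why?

invalid (overlong encoding)

Leading byte 0xF0 = 11110000 → 4-byte form.
Continuation bytes all match 10xxxxxx. Payload decodes to 0x50.
But 0x50 < 0x10000, the minimum for a 4-byte sequence — this is an overlong encoding.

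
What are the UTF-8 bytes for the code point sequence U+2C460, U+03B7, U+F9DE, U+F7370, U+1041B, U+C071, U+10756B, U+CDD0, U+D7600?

U+2C460: 4-byte form → F0 AC 91 A0.
U+03B7: 2-byte form → CE B7.
U+F9DE: 3-byte form → EF A7 9E.
U+F7370: 4-byte form → F3 B7 8D B0.
U+1041B: 4-byte form → F0 90 90 9B.
U+C071: 3-byte form → EC 81 B1.
U+10756B: 4-byte form → F4 87 95 AB.
U+CDD0: 3-byte form → EC B7 90.
U+D7600: 4-byte form → F3 97 98 80.
Concatenated (31 bytes): F0 AC 91 A0 CE B7 EF A7 9E F3 B7 8D B0 F0 90 90 9B EC 81 B1 F4 87 95 AB EC B7 90 F3 97 98 80.

F0 AC 91 A0 CE B7 EF A7 9E F3 B7 8D B0 F0 90 90 9B EC 81 B1 F4 87 95 AB EC B7 90 F3 97 98 80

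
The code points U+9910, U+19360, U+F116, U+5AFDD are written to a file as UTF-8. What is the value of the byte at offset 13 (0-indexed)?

U+9910 → 3-byte form E9 A4 90 at offsets 0–2.
U+19360 → 4-byte form F0 99 8D A0 at offsets 3–6.
U+F116 → 3-byte form EF 84 96 at offsets 7–9.
U+5AFDD → 4-byte form F1 9A BF 9D at offsets 10–13.
Offset 13 falls in char 4's range; it's byte 4 of F1 9A BF 9D = 0x9D.

0x9D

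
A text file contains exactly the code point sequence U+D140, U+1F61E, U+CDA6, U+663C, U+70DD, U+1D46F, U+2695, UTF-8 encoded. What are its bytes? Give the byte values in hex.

U+D140: 3-byte form → ED 85 80.
U+1F61E: 4-byte form → F0 9F 98 9E.
U+CDA6: 3-byte form → EC B6 A6.
U+663C: 3-byte form → E6 98 BC.
U+70DD: 3-byte form → E7 83 9D.
U+1D46F: 4-byte form → F0 9D 91 AF.
U+2695: 3-byte form → E2 9A 95.
Concatenated (23 bytes): ED 85 80 F0 9F 98 9E EC B6 A6 E6 98 BC E7 83 9D F0 9D 91 AF E2 9A 95.

ED 85 80 F0 9F 98 9E EC B6 A6 E6 98 BC E7 83 9D F0 9D 91 AF E2 9A 95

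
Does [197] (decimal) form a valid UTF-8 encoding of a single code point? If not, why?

invalid (sequence truncated)

Leading byte 0xC5 = 11000101 → 2-byte form, but only 1 byte is present.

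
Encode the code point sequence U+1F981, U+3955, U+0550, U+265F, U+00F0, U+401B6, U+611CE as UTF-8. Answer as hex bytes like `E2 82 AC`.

F0 9F A6 81 E3 A5 95 D5 90 E2 99 9F C3 B0 F1 80 86 B6 F1 A1 87 8E

U+1F981: 4-byte form → F0 9F A6 81.
U+3955: 3-byte form → E3 A5 95.
U+0550: 2-byte form → D5 90.
U+265F: 3-byte form → E2 99 9F.
U+00F0: 2-byte form → C3 B0.
U+401B6: 4-byte form → F1 80 86 B6.
U+611CE: 4-byte form → F1 A1 87 8E.
Concatenated (22 bytes): F0 9F A6 81 E3 A5 95 D5 90 E2 99 9F C3 B0 F1 80 86 B6 F1 A1 87 8E.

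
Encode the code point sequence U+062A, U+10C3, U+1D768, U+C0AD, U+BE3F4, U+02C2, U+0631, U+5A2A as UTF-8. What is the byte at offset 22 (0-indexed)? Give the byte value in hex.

0xAA

U+062A → 2-byte form D8 AA at offsets 0–1.
U+10C3 → 3-byte form E1 83 83 at offsets 2–4.
U+1D768 → 4-byte form F0 9D 9D A8 at offsets 5–8.
U+C0AD → 3-byte form EC 82 AD at offsets 9–11.
U+BE3F4 → 4-byte form F2 BE 8F B4 at offsets 12–15.
U+02C2 → 2-byte form CB 82 at offsets 16–17.
U+0631 → 2-byte form D8 B1 at offsets 18–19.
U+5A2A → 3-byte form E5 A8 AA at offsets 20–22.
Offset 22 falls in char 8's range; it's byte 3 of E5 A8 AA = 0xAA.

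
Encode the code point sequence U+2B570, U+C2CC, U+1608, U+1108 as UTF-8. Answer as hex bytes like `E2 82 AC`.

F0 AB 95 B0 EC 8B 8C E1 98 88 E1 84 88

U+2B570: 4-byte form → F0 AB 95 B0.
U+C2CC: 3-byte form → EC 8B 8C.
U+1608: 3-byte form → E1 98 88.
U+1108: 3-byte form → E1 84 88.
Concatenated (13 bytes): F0 AB 95 B0 EC 8B 8C E1 98 88 E1 84 88.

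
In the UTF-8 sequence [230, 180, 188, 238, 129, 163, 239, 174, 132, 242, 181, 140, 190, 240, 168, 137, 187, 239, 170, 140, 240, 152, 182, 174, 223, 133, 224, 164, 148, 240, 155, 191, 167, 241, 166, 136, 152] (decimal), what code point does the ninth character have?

U+0914

Offset 0: leading byte 0xE6 = 11100110 → 3-byte char #1 = E6 B4 BC.
Offset 3: leading byte 0xEE = 11101110 → 3-byte char #2 = EE 81 A3.
Offset 6: leading byte 0xEF = 11101111 → 3-byte char #3 = EF AE 84.
Offset 9: leading byte 0xF2 = 11110010 → 4-byte char #4 = F2 B5 8C BE.
Offset 13: leading byte 0xF0 = 11110000 → 4-byte char #5 = F0 A8 89 BB.
Offset 17: leading byte 0xEF = 11101111 → 3-byte char #6 = EF AA 8C.
Offset 20: leading byte 0xF0 = 11110000 → 4-byte char #7 = F0 98 B6 AE.
Offset 24: leading byte 0xDF = 11011111 → 2-byte char #8 = DF 85.
Offset 26: leading byte 0xE0 = 11100000 → 3-byte char #9 = E0 A4 94.
Leading byte 0xE0 = 11100000 matches 1110xxxx → 3-byte sequence.
Byte 1: 0xE0 = 11100000, payload 0000 (4 bits).
Byte 2: 0xA4 = 10100100 (10xxxxxx ✓), payload 100100.
Byte 3: 0x94 = 10010100 (10xxxxxx ✓), payload 010100.
Concatenate: 0000100100010100 = 0x914 (16 bits → U+0914).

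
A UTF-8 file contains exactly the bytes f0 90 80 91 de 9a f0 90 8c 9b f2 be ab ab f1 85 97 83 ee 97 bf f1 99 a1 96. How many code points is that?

7

Byte at offset 0: 0xF0 = 11110000 → 4-byte char (#1). Advance 4.
Byte at offset 4: 0xDE = 11011110 → 2-byte char (#2). Advance 2.
Byte at offset 6: 0xF0 = 11110000 → 4-byte char (#3). Advance 4.
Byte at offset 10: 0xF2 = 11110010 → 4-byte char (#4). Advance 4.
Byte at offset 14: 0xF1 = 11110001 → 4-byte char (#5). Advance 4.
Byte at offset 18: 0xEE = 11101110 → 3-byte char (#6). Advance 3.
Byte at offset 21: 0xF1 = 11110001 → 4-byte char (#7). Advance 4.
Reached end at offset 25 after 7 code points.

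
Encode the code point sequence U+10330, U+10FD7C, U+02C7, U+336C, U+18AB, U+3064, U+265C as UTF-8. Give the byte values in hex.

F0 90 8C B0 F4 8F B5 BC CB 87 E3 8D AC E1 A2 AB E3 81 A4 E2 99 9C

U+10330: 4-byte form → F0 90 8C B0.
U+10FD7C: 4-byte form → F4 8F B5 BC.
U+02C7: 2-byte form → CB 87.
U+336C: 3-byte form → E3 8D AC.
U+18AB: 3-byte form → E1 A2 AB.
U+3064: 3-byte form → E3 81 A4.
U+265C: 3-byte form → E2 99 9C.
Concatenated (22 bytes): F0 90 8C B0 F4 8F B5 BC CB 87 E3 8D AC E1 A2 AB E3 81 A4 E2 99 9C.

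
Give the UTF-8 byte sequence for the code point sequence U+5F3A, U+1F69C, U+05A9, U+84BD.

U+5F3A: 3-byte form → E5 BC BA.
U+1F69C: 4-byte form → F0 9F 9A 9C.
U+05A9: 2-byte form → D6 A9.
U+84BD: 3-byte form → E8 92 BD.
Concatenated (12 bytes): E5 BC BA F0 9F 9A 9C D6 A9 E8 92 BD.

E5 BC BA F0 9F 9A 9C D6 A9 E8 92 BD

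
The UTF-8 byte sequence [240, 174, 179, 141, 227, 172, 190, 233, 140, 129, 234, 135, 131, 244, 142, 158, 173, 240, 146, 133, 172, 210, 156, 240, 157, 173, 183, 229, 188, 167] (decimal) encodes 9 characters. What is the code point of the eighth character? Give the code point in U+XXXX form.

U+1DB77

Offset 0: leading byte 0xF0 = 11110000 → 4-byte char #1 = F0 AE B3 8D.
Offset 4: leading byte 0xE3 = 11100011 → 3-byte char #2 = E3 AC BE.
Offset 7: leading byte 0xE9 = 11101001 → 3-byte char #3 = E9 8C 81.
Offset 10: leading byte 0xEA = 11101010 → 3-byte char #4 = EA 87 83.
Offset 13: leading byte 0xF4 = 11110100 → 4-byte char #5 = F4 8E 9E AD.
Offset 17: leading byte 0xF0 = 11110000 → 4-byte char #6 = F0 92 85 AC.
Offset 21: leading byte 0xD2 = 11010010 → 2-byte char #7 = D2 9C.
Offset 23: leading byte 0xF0 = 11110000 → 4-byte char #8 = F0 9D AD B7.
Leading byte 0xF0 = 11110000 matches 11110xxx → 4-byte sequence.
Byte 1: 0xF0 = 11110000, payload 000 (3 bits).
Byte 2: 0x9D = 10011101 (10xxxxxx ✓), payload 011101.
Byte 3: 0xAD = 10101101 (10xxxxxx ✓), payload 101101.
Byte 4: 0xB7 = 10110111 (10xxxxxx ✓), payload 110111.
Concatenate: 000011101101101110111 = 0x1DB77 (21 bits → U+1DB77).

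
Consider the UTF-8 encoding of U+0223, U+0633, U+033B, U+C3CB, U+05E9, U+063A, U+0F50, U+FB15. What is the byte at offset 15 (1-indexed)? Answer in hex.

0xBD

1-indexed offset 15 is 0-indexed offset 14.
U+0223 → 2-byte form C8 A3 at offsets 0–1.
U+0633 → 2-byte form D8 B3 at offsets 2–3.
U+033B → 2-byte form CC BB at offsets 4–5.
U+C3CB → 3-byte form EC 8F 8B at offsets 6–8.
U+05E9 → 2-byte form D7 A9 at offsets 9–10.
U+063A → 2-byte form D8 BA at offsets 11–12.
U+0F50 → 3-byte form E0 BD 90 at offsets 13–15.
Offset 14 falls in char 7's range; it's byte 2 of E0 BD 90 = 0xBD.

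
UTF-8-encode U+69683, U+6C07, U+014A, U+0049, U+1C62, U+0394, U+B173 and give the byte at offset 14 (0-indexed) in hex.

0x94

U+69683 → 4-byte form F1 A9 9A 83 at offsets 0–3.
U+6C07 → 3-byte form E6 B0 87 at offsets 4–6.
U+014A → 2-byte form C5 8A at offsets 7–8.
U+0049 → 1-byte form 49 at offsets 9–9.
U+1C62 → 3-byte form E1 B1 A2 at offsets 10–12.
U+0394 → 2-byte form CE 94 at offsets 13–14.
Offset 14 falls in char 6's range; it's byte 2 of CE 94 = 0x94.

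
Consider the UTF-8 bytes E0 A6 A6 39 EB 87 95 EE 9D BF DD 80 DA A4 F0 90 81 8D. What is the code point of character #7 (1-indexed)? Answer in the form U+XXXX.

Offset 0: leading byte 0xE0 = 11100000 → 3-byte char #1 = E0 A6 A6.
Offset 3: leading byte 0x39 = 00111001 → 1-byte char #2 = 39.
Offset 4: leading byte 0xEB = 11101011 → 3-byte char #3 = EB 87 95.
Offset 7: leading byte 0xEE = 11101110 → 3-byte char #4 = EE 9D BF.
Offset 10: leading byte 0xDD = 11011101 → 2-byte char #5 = DD 80.
Offset 12: leading byte 0xDA = 11011010 → 2-byte char #6 = DA A4.
Offset 14: leading byte 0xF0 = 11110000 → 4-byte char #7 = F0 90 81 8D.
Leading byte 0xF0 = 11110000 matches 11110xxx → 4-byte sequence.
Byte 1: 0xF0 = 11110000, payload 000 (3 bits).
Byte 2: 0x90 = 10010000 (10xxxxxx ✓), payload 010000.
Byte 3: 0x81 = 10000001 (10xxxxxx ✓), payload 000001.
Byte 4: 0x8D = 10001101 (10xxxxxx ✓), payload 001101.
Concatenate: 000010000000001001101 = 0x1004D (21 bits → U+1004D).

U+1004D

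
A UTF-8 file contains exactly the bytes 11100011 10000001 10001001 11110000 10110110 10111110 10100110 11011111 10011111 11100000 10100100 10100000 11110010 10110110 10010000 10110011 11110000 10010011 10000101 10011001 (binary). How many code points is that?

Byte at offset 0: 0xE3 = 11100011 → 3-byte char (#1). Advance 3.
Byte at offset 3: 0xF0 = 11110000 → 4-byte char (#2). Advance 4.
Byte at offset 7: 0xDF = 11011111 → 2-byte char (#3). Advance 2.
Byte at offset 9: 0xE0 = 11100000 → 3-byte char (#4). Advance 3.
Byte at offset 12: 0xF2 = 11110010 → 4-byte char (#5). Advance 4.
Byte at offset 16: 0xF0 = 11110000 → 4-byte char (#6). Advance 4.
Reached end at offset 20 after 6 code points.

6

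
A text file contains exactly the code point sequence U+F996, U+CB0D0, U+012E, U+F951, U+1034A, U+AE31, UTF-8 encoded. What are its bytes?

EF A6 96 F3 8B 83 90 C4 AE EF A5 91 F0 90 8D 8A EA B8 B1

U+F996: 3-byte form → EF A6 96.
U+CB0D0: 4-byte form → F3 8B 83 90.
U+012E: 2-byte form → C4 AE.
U+F951: 3-byte form → EF A5 91.
U+1034A: 4-byte form → F0 90 8D 8A.
U+AE31: 3-byte form → EA B8 B1.
Concatenated (19 bytes): EF A6 96 F3 8B 83 90 C4 AE EF A5 91 F0 90 8D 8A EA B8 B1.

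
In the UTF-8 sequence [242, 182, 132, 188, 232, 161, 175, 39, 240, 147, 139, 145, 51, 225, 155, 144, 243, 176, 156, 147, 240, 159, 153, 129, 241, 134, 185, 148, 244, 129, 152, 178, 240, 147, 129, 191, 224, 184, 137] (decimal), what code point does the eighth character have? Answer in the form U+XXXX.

U+1F641

Offset 0: leading byte 0xF2 = 11110010 → 4-byte char #1 = F2 B6 84 BC.
Offset 4: leading byte 0xE8 = 11101000 → 3-byte char #2 = E8 A1 AF.
Offset 7: leading byte 0x27 = 00100111 → 1-byte char #3 = 27.
Offset 8: leading byte 0xF0 = 11110000 → 4-byte char #4 = F0 93 8B 91.
Offset 12: leading byte 0x33 = 00110011 → 1-byte char #5 = 33.
Offset 13: leading byte 0xE1 = 11100001 → 3-byte char #6 = E1 9B 90.
Offset 16: leading byte 0xF3 = 11110011 → 4-byte char #7 = F3 B0 9C 93.
Offset 20: leading byte 0xF0 = 11110000 → 4-byte char #8 = F0 9F 99 81.
Leading byte 0xF0 = 11110000 matches 11110xxx → 4-byte sequence.
Byte 1: 0xF0 = 11110000, payload 000 (3 bits).
Byte 2: 0x9F = 10011111 (10xxxxxx ✓), payload 011111.
Byte 3: 0x99 = 10011001 (10xxxxxx ✓), payload 011001.
Byte 4: 0x81 = 10000001 (10xxxxxx ✓), payload 000001.
Concatenate: 000011111011001000001 = 0x1F641 (21 bits → U+1F641).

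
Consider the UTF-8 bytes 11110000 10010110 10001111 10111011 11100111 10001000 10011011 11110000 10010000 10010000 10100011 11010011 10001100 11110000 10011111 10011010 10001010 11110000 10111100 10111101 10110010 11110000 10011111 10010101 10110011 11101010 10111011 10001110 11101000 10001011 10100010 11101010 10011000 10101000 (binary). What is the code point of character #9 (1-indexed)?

Offset 0: leading byte 0xF0 = 11110000 → 4-byte char #1 = F0 96 8F BB.
Offset 4: leading byte 0xE7 = 11100111 → 3-byte char #2 = E7 88 9B.
Offset 7: leading byte 0xF0 = 11110000 → 4-byte char #3 = F0 90 90 A3.
Offset 11: leading byte 0xD3 = 11010011 → 2-byte char #4 = D3 8C.
Offset 13: leading byte 0xF0 = 11110000 → 4-byte char #5 = F0 9F 9A 8A.
Offset 17: leading byte 0xF0 = 11110000 → 4-byte char #6 = F0 BC BD B2.
Offset 21: leading byte 0xF0 = 11110000 → 4-byte char #7 = F0 9F 95 B3.
Offset 25: leading byte 0xEA = 11101010 → 3-byte char #8 = EA BB 8E.
Offset 28: leading byte 0xE8 = 11101000 → 3-byte char #9 = E8 8B A2.
Leading byte 0xE8 = 11101000 matches 1110xxxx → 3-byte sequence.
Byte 1: 0xE8 = 11101000, payload 1000 (4 bits).
Byte 2: 0x8B = 10001011 (10xxxxxx ✓), payload 001011.
Byte 3: 0xA2 = 10100010 (10xxxxxx ✓), payload 100010.
Concatenate: 1000001011100010 = 0x82E2 (16 bits → U+82E2).

U+82E2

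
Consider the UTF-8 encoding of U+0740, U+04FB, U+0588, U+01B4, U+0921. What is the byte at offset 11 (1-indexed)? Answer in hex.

0xA1

1-indexed offset 11 is 0-indexed offset 10.
U+0740 → 2-byte form DD 80 at offsets 0–1.
U+04FB → 2-byte form D3 BB at offsets 2–3.
U+0588 → 2-byte form D6 88 at offsets 4–5.
U+01B4 → 2-byte form C6 B4 at offsets 6–7.
U+0921 → 3-byte form E0 A4 A1 at offsets 8–10.
Offset 10 falls in char 5's range; it's byte 3 of E0 A4 A1 = 0xA1.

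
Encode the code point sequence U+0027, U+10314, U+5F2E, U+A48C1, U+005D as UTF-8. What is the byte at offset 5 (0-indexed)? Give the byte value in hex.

U+0027 → 1-byte form 27 at offsets 0–0.
U+10314 → 4-byte form F0 90 8C 94 at offsets 1–4.
U+5F2E → 3-byte form E5 BC AE at offsets 5–7.
Offset 5 falls in char 3's range; it's byte 1 of E5 BC AE = 0xE5.

0xE5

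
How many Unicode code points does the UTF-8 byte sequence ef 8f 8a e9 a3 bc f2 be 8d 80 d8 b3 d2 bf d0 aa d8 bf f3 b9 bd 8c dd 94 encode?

9

Byte at offset 0: 0xEF = 11101111 → 3-byte char (#1). Advance 3.
Byte at offset 3: 0xE9 = 11101001 → 3-byte char (#2). Advance 3.
Byte at offset 6: 0xF2 = 11110010 → 4-byte char (#3). Advance 4.
Byte at offset 10: 0xD8 = 11011000 → 2-byte char (#4). Advance 2.
Byte at offset 12: 0xD2 = 11010010 → 2-byte char (#5). Advance 2.
Byte at offset 14: 0xD0 = 11010000 → 2-byte char (#6). Advance 2.
Byte at offset 16: 0xD8 = 11011000 → 2-byte char (#7). Advance 2.
Byte at offset 18: 0xF3 = 11110011 → 4-byte char (#8). Advance 4.
Byte at offset 22: 0xDD = 11011101 → 2-byte char (#9). Advance 2.
Reached end at offset 24 after 9 code points.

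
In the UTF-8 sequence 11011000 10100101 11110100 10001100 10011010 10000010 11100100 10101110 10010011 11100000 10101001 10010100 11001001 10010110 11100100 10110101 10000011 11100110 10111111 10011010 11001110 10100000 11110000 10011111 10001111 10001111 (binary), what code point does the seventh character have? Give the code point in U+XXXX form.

Offset 0: leading byte 0xD8 = 11011000 → 2-byte char #1 = D8 A5.
Offset 2: leading byte 0xF4 = 11110100 → 4-byte char #2 = F4 8C 9A 82.
Offset 6: leading byte 0xE4 = 11100100 → 3-byte char #3 = E4 AE 93.
Offset 9: leading byte 0xE0 = 11100000 → 3-byte char #4 = E0 A9 94.
Offset 12: leading byte 0xC9 = 11001001 → 2-byte char #5 = C9 96.
Offset 14: leading byte 0xE4 = 11100100 → 3-byte char #6 = E4 B5 83.
Offset 17: leading byte 0xE6 = 11100110 → 3-byte char #7 = E6 BF 9A.
Leading byte 0xE6 = 11100110 matches 1110xxxx → 3-byte sequence.
Byte 1: 0xE6 = 11100110, payload 0110 (4 bits).
Byte 2: 0xBF = 10111111 (10xxxxxx ✓), payload 111111.
Byte 3: 0x9A = 10011010 (10xxxxxx ✓), payload 011010.
Concatenate: 0110111111011010 = 0x6FDA (16 bits → U+6FDA).

U+6FDA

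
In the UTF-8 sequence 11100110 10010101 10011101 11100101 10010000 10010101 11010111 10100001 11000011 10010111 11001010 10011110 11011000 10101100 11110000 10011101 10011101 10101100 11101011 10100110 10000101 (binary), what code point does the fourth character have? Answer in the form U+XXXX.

Offset 0: leading byte 0xE6 = 11100110 → 3-byte char #1 = E6 95 9D.
Offset 3: leading byte 0xE5 = 11100101 → 3-byte char #2 = E5 90 95.
Offset 6: leading byte 0xD7 = 11010111 → 2-byte char #3 = D7 A1.
Offset 8: leading byte 0xC3 = 11000011 → 2-byte char #4 = C3 97.
Leading byte 0xC3 = 11000011 matches 110xxxxx → 2-byte sequence.
Byte 1: 0xC3 = 11000011, payload 00011 (5 bits).
Byte 2: 0x97 = 10010111 (10xxxxxx ✓), payload 010111.
Concatenate: 00011010111 = 0xD7 (11 bits → U+00D7).

U+00D7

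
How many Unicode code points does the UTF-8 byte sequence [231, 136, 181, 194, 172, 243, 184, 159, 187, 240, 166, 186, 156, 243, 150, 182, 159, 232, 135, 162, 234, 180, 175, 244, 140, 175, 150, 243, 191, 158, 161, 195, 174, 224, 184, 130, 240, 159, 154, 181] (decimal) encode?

12

Byte at offset 0: 0xE7 = 11100111 → 3-byte char (#1). Advance 3.
Byte at offset 3: 0xC2 = 11000010 → 2-byte char (#2). Advance 2.
Byte at offset 5: 0xF3 = 11110011 → 4-byte char (#3). Advance 4.
Byte at offset 9: 0xF0 = 11110000 → 4-byte char (#4). Advance 4.
Byte at offset 13: 0xF3 = 11110011 → 4-byte char (#5). Advance 4.
Byte at offset 17: 0xE8 = 11101000 → 3-byte char (#6). Advance 3.
Byte at offset 20: 0xEA = 11101010 → 3-byte char (#7). Advance 3.
Byte at offset 23: 0xF4 = 11110100 → 4-byte char (#8). Advance 4.
Byte at offset 27: 0xF3 = 11110011 → 4-byte char (#9). Advance 4.
Byte at offset 31: 0xC3 = 11000011 → 2-byte char (#10). Advance 2.
Byte at offset 33: 0xE0 = 11100000 → 3-byte char (#11). Advance 3.
Byte at offset 36: 0xF0 = 11110000 → 4-byte char (#12). Advance 4.
Reached end at offset 40 after 12 code points.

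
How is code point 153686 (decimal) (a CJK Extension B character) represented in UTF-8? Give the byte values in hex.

F0 A5 A1 96

U+25856 = 0x25856 = 153686 decimal. In range U+10000–U+10FFFF → 4-byte form: 11110xxx 10xxxxxx 10xxxxxx 10xxxxxx.
Binary (21 bits): 000100101100001010110.
Split 3+6+6+6: 000 | 100101 | 100001 | 010110.
Byte 1: 11110000 = 0xF0.
Byte 2: 10100101 = 0xA5.
Byte 3: 10100001 = 0xA1.
Byte 4: 10010110 = 0x96.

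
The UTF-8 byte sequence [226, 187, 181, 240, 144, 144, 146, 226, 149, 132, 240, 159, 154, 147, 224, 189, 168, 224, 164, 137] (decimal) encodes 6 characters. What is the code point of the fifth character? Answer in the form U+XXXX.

U+0F68

Offset 0: leading byte 0xE2 = 11100010 → 3-byte char #1 = E2 BB B5.
Offset 3: leading byte 0xF0 = 11110000 → 4-byte char #2 = F0 90 90 92.
Offset 7: leading byte 0xE2 = 11100010 → 3-byte char #3 = E2 95 84.
Offset 10: leading byte 0xF0 = 11110000 → 4-byte char #4 = F0 9F 9A 93.
Offset 14: leading byte 0xE0 = 11100000 → 3-byte char #5 = E0 BD A8.
Leading byte 0xE0 = 11100000 matches 1110xxxx → 3-byte sequence.
Byte 1: 0xE0 = 11100000, payload 0000 (4 bits).
Byte 2: 0xBD = 10111101 (10xxxxxx ✓), payload 111101.
Byte 3: 0xA8 = 10101000 (10xxxxxx ✓), payload 101000.
Concatenate: 0000111101101000 = 0xF68 (16 bits → U+0F68).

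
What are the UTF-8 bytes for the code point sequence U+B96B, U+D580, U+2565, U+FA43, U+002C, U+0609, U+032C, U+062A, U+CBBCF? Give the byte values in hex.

U+B96B: 3-byte form → EB A5 AB.
U+D580: 3-byte form → ED 96 80.
U+2565: 3-byte form → E2 95 A5.
U+FA43: 3-byte form → EF A9 83.
U+002C: 1-byte form → 2C.
U+0609: 2-byte form → D8 89.
U+032C: 2-byte form → CC AC.
U+062A: 2-byte form → D8 AA.
U+CBBCF: 4-byte form → F3 8B AF 8F.
Concatenated (23 bytes): EB A5 AB ED 96 80 E2 95 A5 EF A9 83 2C D8 89 CC AC D8 AA F3 8B AF 8F.

EB A5 AB ED 96 80 E2 95 A5 EF A9 83 2C D8 89 CC AC D8 AA F3 8B AF 8F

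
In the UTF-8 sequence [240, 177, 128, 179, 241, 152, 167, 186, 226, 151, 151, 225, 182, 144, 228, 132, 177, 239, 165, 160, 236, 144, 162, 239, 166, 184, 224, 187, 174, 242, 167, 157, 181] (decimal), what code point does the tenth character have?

U+A7775

Offset 0: leading byte 0xF0 = 11110000 → 4-byte char #1 = F0 B1 80 B3.
Offset 4: leading byte 0xF1 = 11110001 → 4-byte char #2 = F1 98 A7 BA.
Offset 8: leading byte 0xE2 = 11100010 → 3-byte char #3 = E2 97 97.
Offset 11: leading byte 0xE1 = 11100001 → 3-byte char #4 = E1 B6 90.
Offset 14: leading byte 0xE4 = 11100100 → 3-byte char #5 = E4 84 B1.
Offset 17: leading byte 0xEF = 11101111 → 3-byte char #6 = EF A5 A0.
Offset 20: leading byte 0xEC = 11101100 → 3-byte char #7 = EC 90 A2.
Offset 23: leading byte 0xEF = 11101111 → 3-byte char #8 = EF A6 B8.
Offset 26: leading byte 0xE0 = 11100000 → 3-byte char #9 = E0 BB AE.
Offset 29: leading byte 0xF2 = 11110010 → 4-byte char #10 = F2 A7 9D B5.
Leading byte 0xF2 = 11110010 matches 11110xxx → 4-byte sequence.
Byte 1: 0xF2 = 11110010, payload 010 (3 bits).
Byte 2: 0xA7 = 10100111 (10xxxxxx ✓), payload 100111.
Byte 3: 0x9D = 10011101 (10xxxxxx ✓), payload 011101.
Byte 4: 0xB5 = 10110101 (10xxxxxx ✓), payload 110101.
Concatenate: 010100111011101110101 = 0xA7775 (21 bits → U+A7775).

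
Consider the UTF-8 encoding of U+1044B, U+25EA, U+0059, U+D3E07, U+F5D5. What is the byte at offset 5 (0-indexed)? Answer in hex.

U+1044B → 4-byte form F0 90 91 8B at offsets 0–3.
U+25EA → 3-byte form E2 97 AA at offsets 4–6.
Offset 5 falls in char 2's range; it's byte 2 of E2 97 AA = 0x97.

0x97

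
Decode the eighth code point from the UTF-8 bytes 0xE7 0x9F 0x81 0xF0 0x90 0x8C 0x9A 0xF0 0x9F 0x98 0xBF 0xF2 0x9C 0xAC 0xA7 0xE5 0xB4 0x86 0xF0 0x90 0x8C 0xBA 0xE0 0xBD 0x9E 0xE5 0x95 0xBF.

Offset 0: leading byte 0xE7 = 11100111 → 3-byte char #1 = E7 9F 81.
Offset 3: leading byte 0xF0 = 11110000 → 4-byte char #2 = F0 90 8C 9A.
Offset 7: leading byte 0xF0 = 11110000 → 4-byte char #3 = F0 9F 98 BF.
Offset 11: leading byte 0xF2 = 11110010 → 4-byte char #4 = F2 9C AC A7.
Offset 15: leading byte 0xE5 = 11100101 → 3-byte char #5 = E5 B4 86.
Offset 18: leading byte 0xF0 = 11110000 → 4-byte char #6 = F0 90 8C BA.
Offset 22: leading byte 0xE0 = 11100000 → 3-byte char #7 = E0 BD 9E.
Offset 25: leading byte 0xE5 = 11100101 → 3-byte char #8 = E5 95 BF.
Leading byte 0xE5 = 11100101 matches 1110xxxx → 3-byte sequence.
Byte 1: 0xE5 = 11100101, payload 0101 (4 bits).
Byte 2: 0x95 = 10010101 (10xxxxxx ✓), payload 010101.
Byte 3: 0xBF = 10111111 (10xxxxxx ✓), payload 111111.
Concatenate: 0101010101111111 = 0x557F (16 bits → U+557F).

U+557F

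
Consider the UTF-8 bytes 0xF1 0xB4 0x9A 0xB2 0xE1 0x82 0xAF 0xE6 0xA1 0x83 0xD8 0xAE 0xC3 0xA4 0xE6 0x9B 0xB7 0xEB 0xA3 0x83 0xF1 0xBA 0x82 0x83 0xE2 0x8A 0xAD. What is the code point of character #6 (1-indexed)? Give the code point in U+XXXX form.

U+66F7

Offset 0: leading byte 0xF1 = 11110001 → 4-byte char #1 = F1 B4 9A B2.
Offset 4: leading byte 0xE1 = 11100001 → 3-byte char #2 = E1 82 AF.
Offset 7: leading byte 0xE6 = 11100110 → 3-byte char #3 = E6 A1 83.
Offset 10: leading byte 0xD8 = 11011000 → 2-byte char #4 = D8 AE.
Offset 12: leading byte 0xC3 = 11000011 → 2-byte char #5 = C3 A4.
Offset 14: leading byte 0xE6 = 11100110 → 3-byte char #6 = E6 9B B7.
Leading byte 0xE6 = 11100110 matches 1110xxxx → 3-byte sequence.
Byte 1: 0xE6 = 11100110, payload 0110 (4 bits).
Byte 2: 0x9B = 10011011 (10xxxxxx ✓), payload 011011.
Byte 3: 0xB7 = 10110111 (10xxxxxx ✓), payload 110111.
Concatenate: 0110011011110111 = 0x66F7 (16 bits → U+66F7).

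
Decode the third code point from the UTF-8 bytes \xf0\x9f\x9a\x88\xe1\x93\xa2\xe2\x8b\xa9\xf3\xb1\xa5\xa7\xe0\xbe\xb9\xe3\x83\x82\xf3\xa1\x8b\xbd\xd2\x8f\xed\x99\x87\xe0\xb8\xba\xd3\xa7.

Offset 0: leading byte 0xF0 = 11110000 → 4-byte char #1 = F0 9F 9A 88.
Offset 4: leading byte 0xE1 = 11100001 → 3-byte char #2 = E1 93 A2.
Offset 7: leading byte 0xE2 = 11100010 → 3-byte char #3 = E2 8B A9.
Leading byte 0xE2 = 11100010 matches 1110xxxx → 3-byte sequence.
Byte 1: 0xE2 = 11100010, payload 0010 (4 bits).
Byte 2: 0x8B = 10001011 (10xxxxxx ✓), payload 001011.
Byte 3: 0xA9 = 10101001 (10xxxxxx ✓), payload 101001.
Concatenate: 0010001011101001 = 0x22E9 (16 bits → U+22E9).

U+22E9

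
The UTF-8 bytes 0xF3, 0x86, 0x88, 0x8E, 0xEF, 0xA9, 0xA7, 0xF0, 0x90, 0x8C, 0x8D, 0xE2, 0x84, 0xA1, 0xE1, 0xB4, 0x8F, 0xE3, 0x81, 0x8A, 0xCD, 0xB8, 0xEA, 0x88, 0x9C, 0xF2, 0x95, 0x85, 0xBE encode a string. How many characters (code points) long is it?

Byte at offset 0: 0xF3 = 11110011 → 4-byte char (#1). Advance 4.
Byte at offset 4: 0xEF = 11101111 → 3-byte char (#2). Advance 3.
Byte at offset 7: 0xF0 = 11110000 → 4-byte char (#3). Advance 4.
Byte at offset 11: 0xE2 = 11100010 → 3-byte char (#4). Advance 3.
Byte at offset 14: 0xE1 = 11100001 → 3-byte char (#5). Advance 3.
Byte at offset 17: 0xE3 = 11100011 → 3-byte char (#6). Advance 3.
Byte at offset 20: 0xCD = 11001101 → 2-byte char (#7). Advance 2.
Byte at offset 22: 0xEA = 11101010 → 3-byte char (#8). Advance 3.
Byte at offset 25: 0xF2 = 11110010 → 4-byte char (#9). Advance 4.
Reached end at offset 29 after 9 code points.

9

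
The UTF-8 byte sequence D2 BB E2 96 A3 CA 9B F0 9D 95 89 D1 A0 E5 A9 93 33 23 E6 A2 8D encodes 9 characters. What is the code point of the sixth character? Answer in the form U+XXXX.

U+5A53

Offset 0: leading byte 0xD2 = 11010010 → 2-byte char #1 = D2 BB.
Offset 2: leading byte 0xE2 = 11100010 → 3-byte char #2 = E2 96 A3.
Offset 5: leading byte 0xCA = 11001010 → 2-byte char #3 = CA 9B.
Offset 7: leading byte 0xF0 = 11110000 → 4-byte char #4 = F0 9D 95 89.
Offset 11: leading byte 0xD1 = 11010001 → 2-byte char #5 = D1 A0.
Offset 13: leading byte 0xE5 = 11100101 → 3-byte char #6 = E5 A9 93.
Leading byte 0xE5 = 11100101 matches 1110xxxx → 3-byte sequence.
Byte 1: 0xE5 = 11100101, payload 0101 (4 bits).
Byte 2: 0xA9 = 10101001 (10xxxxxx ✓), payload 101001.
Byte 3: 0x93 = 10010011 (10xxxxxx ✓), payload 010011.
Concatenate: 0101101001010011 = 0x5A53 (16 bits → U+5A53).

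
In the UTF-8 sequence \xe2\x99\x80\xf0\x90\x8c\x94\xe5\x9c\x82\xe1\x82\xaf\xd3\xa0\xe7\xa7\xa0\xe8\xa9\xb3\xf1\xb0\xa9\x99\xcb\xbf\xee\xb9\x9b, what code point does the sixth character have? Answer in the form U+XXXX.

Offset 0: leading byte 0xE2 = 11100010 → 3-byte char #1 = E2 99 80.
Offset 3: leading byte 0xF0 = 11110000 → 4-byte char #2 = F0 90 8C 94.
Offset 7: leading byte 0xE5 = 11100101 → 3-byte char #3 = E5 9C 82.
Offset 10: leading byte 0xE1 = 11100001 → 3-byte char #4 = E1 82 AF.
Offset 13: leading byte 0xD3 = 11010011 → 2-byte char #5 = D3 A0.
Offset 15: leading byte 0xE7 = 11100111 → 3-byte char #6 = E7 A7 A0.
Leading byte 0xE7 = 11100111 matches 1110xxxx → 3-byte sequence.
Byte 1: 0xE7 = 11100111, payload 0111 (4 bits).
Byte 2: 0xA7 = 10100111 (10xxxxxx ✓), payload 100111.
Byte 3: 0xA0 = 10100000 (10xxxxxx ✓), payload 100000.
Concatenate: 0111100111100000 = 0x79E0 (16 bits → U+79E0).

U+79E0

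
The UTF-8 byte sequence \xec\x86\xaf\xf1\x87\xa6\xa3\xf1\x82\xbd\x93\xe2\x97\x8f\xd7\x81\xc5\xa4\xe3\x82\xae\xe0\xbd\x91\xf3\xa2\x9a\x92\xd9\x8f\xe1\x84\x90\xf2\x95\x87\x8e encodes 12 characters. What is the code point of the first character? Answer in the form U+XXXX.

Offset 0: leading byte 0xEC = 11101100 → 3-byte char #1 = EC 86 AF.
Leading byte 0xEC = 11101100 matches 1110xxxx → 3-byte sequence.
Byte 1: 0xEC = 11101100, payload 1100 (4 bits).
Byte 2: 0x86 = 10000110 (10xxxxxx ✓), payload 000110.
Byte 3: 0xAF = 10101111 (10xxxxxx ✓), payload 101111.
Concatenate: 1100000110101111 = 0xC1AF (16 bits → U+C1AF).

U+C1AF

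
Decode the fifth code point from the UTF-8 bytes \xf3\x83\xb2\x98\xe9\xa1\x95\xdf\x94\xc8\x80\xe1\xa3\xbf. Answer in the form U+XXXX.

Offset 0: leading byte 0xF3 = 11110011 → 4-byte char #1 = F3 83 B2 98.
Offset 4: leading byte 0xE9 = 11101001 → 3-byte char #2 = E9 A1 95.
Offset 7: leading byte 0xDF = 11011111 → 2-byte char #3 = DF 94.
Offset 9: leading byte 0xC8 = 11001000 → 2-byte char #4 = C8 80.
Offset 11: leading byte 0xE1 = 11100001 → 3-byte char #5 = E1 A3 BF.
Leading byte 0xE1 = 11100001 matches 1110xxxx → 3-byte sequence.
Byte 1: 0xE1 = 11100001, payload 0001 (4 bits).
Byte 2: 0xA3 = 10100011 (10xxxxxx ✓), payload 100011.
Byte 3: 0xBF = 10111111 (10xxxxxx ✓), payload 111111.
Concatenate: 0001100011111111 = 0x18FF (16 bits → U+18FF).

U+18FF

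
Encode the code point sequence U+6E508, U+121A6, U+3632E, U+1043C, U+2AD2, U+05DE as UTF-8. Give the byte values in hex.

F1 AE 94 88 F0 92 86 A6 F0 B6 8C AE F0 90 90 BC E2 AB 92 D7 9E

U+6E508: 4-byte form → F1 AE 94 88.
U+121A6: 4-byte form → F0 92 86 A6.
U+3632E: 4-byte form → F0 B6 8C AE.
U+1043C: 4-byte form → F0 90 90 BC.
U+2AD2: 3-byte form → E2 AB 92.
U+05DE: 2-byte form → D7 9E.
Concatenated (21 bytes): F1 AE 94 88 F0 92 86 A6 F0 B6 8C AE F0 90 90 BC E2 AB 92 D7 9E.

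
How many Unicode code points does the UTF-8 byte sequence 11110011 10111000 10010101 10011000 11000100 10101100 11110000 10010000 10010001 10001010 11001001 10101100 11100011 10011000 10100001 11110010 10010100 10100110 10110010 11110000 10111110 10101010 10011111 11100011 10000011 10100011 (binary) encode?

Byte at offset 0: 0xF3 = 11110011 → 4-byte char (#1). Advance 4.
Byte at offset 4: 0xC4 = 11000100 → 2-byte char (#2). Advance 2.
Byte at offset 6: 0xF0 = 11110000 → 4-byte char (#3). Advance 4.
Byte at offset 10: 0xC9 = 11001001 → 2-byte char (#4). Advance 2.
Byte at offset 12: 0xE3 = 11100011 → 3-byte char (#5). Advance 3.
Byte at offset 15: 0xF2 = 11110010 → 4-byte char (#6). Advance 4.
Byte at offset 19: 0xF0 = 11110000 → 4-byte char (#7). Advance 4.
Byte at offset 23: 0xE3 = 11100011 → 3-byte char (#8). Advance 3.
Reached end at offset 26 after 8 code points.

8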